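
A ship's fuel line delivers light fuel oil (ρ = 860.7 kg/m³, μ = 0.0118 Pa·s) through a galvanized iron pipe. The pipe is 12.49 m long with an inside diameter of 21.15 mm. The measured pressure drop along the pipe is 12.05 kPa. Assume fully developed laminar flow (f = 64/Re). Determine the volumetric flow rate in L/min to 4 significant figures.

Q ≈ 24.09 L/min

For laminar flow, f = 64/Re with Re = ρVD/μ, so Darcy-Weisbach reduces to ΔP = 32μLV/D². Solving for V: V = ΔP·D²/(32μL) = 1.205e+04·(0.02115)²/(32·0.0118·12.49) = 1.143 m/s.
Check: Re = ρVD/μ = 860.7·1.143·0.02115/0.0118 = 1763 < 2300, so the laminar assumption holds.
Q = V·A = 1.143·(π/4·0.02115²) = 0.0004015 m³/s = 24.09 L/min.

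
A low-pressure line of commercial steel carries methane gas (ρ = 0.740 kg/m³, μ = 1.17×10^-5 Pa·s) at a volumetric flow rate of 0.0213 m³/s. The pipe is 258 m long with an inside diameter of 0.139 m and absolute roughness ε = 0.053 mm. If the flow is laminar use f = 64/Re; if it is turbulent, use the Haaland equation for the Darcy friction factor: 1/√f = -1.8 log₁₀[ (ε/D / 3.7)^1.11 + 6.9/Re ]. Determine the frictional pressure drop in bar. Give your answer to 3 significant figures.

Cross-sectional area A = πD²/4 = π(0.139)²/4 = 0.01517 m²; mean velocity V = Q/A = 0.0213/0.01517 = 1.404 m/s.
Reynolds number Re = ρVD/μ = 0.74 · 1.404 · 0.139 / 1.17e-05 = 1.234e+04.
Re > 4000 → turbulent. Relative roughness ε/D = 5.3e-05/0.139 = 0.000381. Haaland: 1/√f = -1.8 log₁₀[(0.000381/3.7)^1.11 + 6.9/1.234e+04] = -1.8 log₁₀[3.75e-05 + 0.000559] = 5.804, so f = 0.02969.
Darcy-Weisbach: ΔP = f(L/D)(ρV²/2) = 0.02969·(258/0.139)·(0.74·1.404²/2) = 0.02969·1856·0.729 = 40.17 Pa.
ΔP = 40.17 Pa = 4.02×10^-4 bar.

ΔP ≈ 4.02×10^-4 bar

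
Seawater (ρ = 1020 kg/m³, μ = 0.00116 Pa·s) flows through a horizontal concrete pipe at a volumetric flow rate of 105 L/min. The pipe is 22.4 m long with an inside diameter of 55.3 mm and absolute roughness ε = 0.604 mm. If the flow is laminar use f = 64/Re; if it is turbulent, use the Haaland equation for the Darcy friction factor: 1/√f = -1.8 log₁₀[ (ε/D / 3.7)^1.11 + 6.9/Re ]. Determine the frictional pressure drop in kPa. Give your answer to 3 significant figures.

ΔP ≈ 4.45 kPa

Q = 105 L/min = 105/60000 = 0.00175 m³/s.
Cross-sectional area A = πD²/4 = π(0.0553)²/4 = 0.002402 m²; mean velocity V = Q/A = 0.00175/0.002402 = 0.7286 m/s.
Reynolds number Re = ρVD/μ = 1020 · 0.7286 · 0.0553 / 0.00116 = 3.543e+04.
Re > 4000 → turbulent. Relative roughness ε/D = 0.000604/0.0553 = 0.0109. Haaland: 1/√f = -1.8 log₁₀[(0.0109/3.7)^1.11 + 6.9/3.543e+04] = -1.8 log₁₀[0.00156 + 0.000195] = 4.962, so f = 0.04061.
Darcy-Weisbach: ΔP = f(L/D)(ρV²/2) = 0.04061·(22.4/0.0553)·(1020·0.7286²/2) = 0.04061·405.1·270.7 = 4453 Pa.
ΔP = 4453 Pa = 4.45 kPa.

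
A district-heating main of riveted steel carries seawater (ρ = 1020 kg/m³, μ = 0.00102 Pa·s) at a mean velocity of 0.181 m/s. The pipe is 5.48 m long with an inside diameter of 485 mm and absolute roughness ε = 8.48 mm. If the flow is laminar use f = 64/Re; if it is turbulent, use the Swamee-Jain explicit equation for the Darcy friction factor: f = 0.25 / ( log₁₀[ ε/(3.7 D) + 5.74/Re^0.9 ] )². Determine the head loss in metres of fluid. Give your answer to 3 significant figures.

Reynolds number Re = ρVD/μ = 1020 · 0.181 · 0.485 / 0.00102 = 8.778e+04.
Re > 4000 → turbulent. Relative roughness ε/D = 0.00848/0.485 = 0.0175. Swamee-Jain: f = 0.25/(log₁₀[0.0175/3.7 + 5.74/8.778e+04^0.9])² = 0.25/(log₁₀[0.00473 + 0.000204])² = 0.25/(-2.307)² = 0.04697.
Darcy-Weisbach: ΔP = f(L/D)(ρV²/2) = 0.04697·(5.48/0.485)·(1020·0.181²/2) = 0.04697·11.3·16.71 = 8.866 Pa.
Head loss h_f = ΔP/(ρg) = 8.866/(1020·9.81) = 8.86×10^-4 m.

h_f ≈ 8.86×10^-4 m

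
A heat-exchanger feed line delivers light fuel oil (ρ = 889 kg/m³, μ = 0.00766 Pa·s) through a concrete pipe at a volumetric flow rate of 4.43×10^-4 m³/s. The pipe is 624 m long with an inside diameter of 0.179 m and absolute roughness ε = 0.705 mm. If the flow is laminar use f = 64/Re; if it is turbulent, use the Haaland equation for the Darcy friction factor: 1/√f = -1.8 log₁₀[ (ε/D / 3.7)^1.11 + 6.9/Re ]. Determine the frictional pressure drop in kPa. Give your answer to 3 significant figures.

ΔP ≈ 0.0840 kPa

Cross-sectional area A = πD²/4 = π(0.179)²/4 = 0.02516 m²; mean velocity V = Q/A = 0.000443/0.02516 = 0.0176 m/s.
Reynolds number Re = ρVD/μ = 889 · 0.0176 · 0.179 / 0.00766 = 365.7.
Re < 2300 → laminar flow, so f = 64/Re = 64/365.7 = 0.175 (the turbulent correlation is not needed).
Darcy-Weisbach: ΔP = f(L/D)(ρV²/2) = 0.175·(624/0.179)·(889·0.0176²/2) = 0.175·3486·0.1377 = 84.04 Pa.
ΔP = 84.04 Pa = 0.0840 kPa.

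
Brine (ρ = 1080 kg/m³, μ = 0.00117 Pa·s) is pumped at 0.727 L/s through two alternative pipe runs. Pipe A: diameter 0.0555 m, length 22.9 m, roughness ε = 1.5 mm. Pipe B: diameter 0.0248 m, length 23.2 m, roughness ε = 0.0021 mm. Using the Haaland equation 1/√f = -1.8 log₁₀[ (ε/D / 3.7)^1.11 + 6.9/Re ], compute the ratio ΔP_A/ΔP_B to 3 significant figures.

Pipe A: V = Q/A = 0.000727/0.002419 = 0.3005 m/s; Re = 1.54e+04; ε/D = 0.027; Haaland → f = 0.05695; ΔP_A = f(L/D)(ρV²/2) = 1146 Pa.
Pipe B: V = Q/A = 0.000727/0.0004831 = 1.505 m/s; Re = 3.445e+04; ε/D = 8.47e-05; Haaland → f = 0.02275; ΔP_B = f(L/D)(ρV²/2) = 2.603e+04 Pa.
ΔP_A/ΔP_B = 1146/2.603e+04 = 0.0440.

ΔP_A/ΔP_B ≈ 0.0440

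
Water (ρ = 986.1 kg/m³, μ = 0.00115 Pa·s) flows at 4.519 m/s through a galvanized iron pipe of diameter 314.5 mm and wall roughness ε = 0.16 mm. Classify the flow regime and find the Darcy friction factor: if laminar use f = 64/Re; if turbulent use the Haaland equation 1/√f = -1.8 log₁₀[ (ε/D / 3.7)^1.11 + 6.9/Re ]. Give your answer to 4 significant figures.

Re = ρVD/μ = 986.1·4.519·0.3145/0.00115 = 1.219e+06.
Re > 4000 → turbulent. ε/D = 0.00016/0.3145 = 0.000509; Haaland: 1/√f = -1.8 log₁₀[5.17e-05 + 5.66e-06] = 7.634, so f = 0.01716.

f ≈ 0.01716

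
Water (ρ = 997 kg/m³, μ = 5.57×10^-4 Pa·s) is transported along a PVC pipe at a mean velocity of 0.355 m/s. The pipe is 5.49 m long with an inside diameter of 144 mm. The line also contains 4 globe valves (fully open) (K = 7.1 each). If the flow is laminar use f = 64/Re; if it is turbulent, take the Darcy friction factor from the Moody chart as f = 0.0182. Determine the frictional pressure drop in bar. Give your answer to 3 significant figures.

ΔP ≈ 0.0183 bar

Reynolds number Re = ρVD/μ = 997 · 0.355 · 0.144 / 0.000557 = 9.15e+04.
Re > 4000 → turbulent; use the Moody-chart value f = 0.0182.
Total minor-loss coefficient ΣK = 4·7.1 = 28.4.
ΔP = [f·L/D + ΣK]·(ρV²/2) = [0.0182·5.49/0.144 + 28.4]·(997·0.355²/2) = [0.6939 + 28.4]·62.82 = 1828 Pa.
ΔP = 1828 Pa = 0.0183 bar.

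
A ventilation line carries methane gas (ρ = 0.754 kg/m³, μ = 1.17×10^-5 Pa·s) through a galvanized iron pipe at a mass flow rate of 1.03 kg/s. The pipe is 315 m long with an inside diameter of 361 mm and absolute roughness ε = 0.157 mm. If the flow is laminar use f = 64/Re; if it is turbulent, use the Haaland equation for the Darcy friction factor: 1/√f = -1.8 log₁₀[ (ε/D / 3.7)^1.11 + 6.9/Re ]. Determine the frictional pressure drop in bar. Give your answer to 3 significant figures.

A = πD²/4 = π(0.361)²/4 = 0.1024 m²; mean velocity V = ṁ/(ρA) = 1.03/(0.754 · 0.1024) = 13.35 m/s.
Reynolds number Re = ρVD/μ = 0.754 · 13.35 · 0.361 / 1.17e-05 = 3.105e+05.
Re > 4000 → turbulent. Relative roughness ε/D = 0.000157/0.361 = 0.000435. Haaland: 1/√f = -1.8 log₁₀[(0.000435/3.7)^1.11 + 6.9/3.105e+05] = -1.8 log₁₀[4.34e-05 + 2.22e-05] = 7.529, so f = 0.01764.
Darcy-Weisbach: ΔP = f(L/D)(ρV²/2) = 0.01764·(315/0.361)·(0.754·13.35²/2) = 0.01764·872.6·67.15 = 1034 Pa.
ΔP = 1034 Pa = 0.0103 bar.

ΔP ≈ 0.0103 bar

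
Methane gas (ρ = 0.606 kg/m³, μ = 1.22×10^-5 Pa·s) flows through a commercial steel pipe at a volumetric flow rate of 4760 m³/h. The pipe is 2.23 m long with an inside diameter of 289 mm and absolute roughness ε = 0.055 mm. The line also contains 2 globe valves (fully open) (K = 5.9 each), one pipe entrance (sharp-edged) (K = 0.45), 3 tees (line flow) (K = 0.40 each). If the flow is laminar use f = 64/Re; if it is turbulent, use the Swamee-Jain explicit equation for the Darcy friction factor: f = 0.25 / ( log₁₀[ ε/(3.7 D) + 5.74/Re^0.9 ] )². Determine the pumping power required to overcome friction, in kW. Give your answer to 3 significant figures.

P ≈ 2.21 kW

Q = 4760 m³/h = 4760/3600 = 1.322 m³/s.
Cross-sectional area A = πD²/4 = π(0.289)²/4 = 0.0656 m²; mean velocity V = Q/A = 1.322/0.0656 = 20.16 m/s.
Reynolds number Re = ρVD/μ = 0.606 · 20.16 · 0.289 / 1.22e-05 = 2.894e+05.
Re > 4000 → turbulent. Relative roughness ε/D = 5.5e-05/0.289 = 0.00019. Swamee-Jain: f = 0.25/(log₁₀[0.00019/3.7 + 5.74/2.894e+05^0.9])² = 0.25/(log₁₀[5.14e-05 + 6.98e-05])² = 0.25/(-3.917)² = 0.0163.
Total minor-loss coefficient ΣK = 2·5.9 + 1·0.45 + 3·0.4 = 13.4.
ΔP = [f·L/D + ΣK]·(ρV²/2) = [0.0163·2.23/0.289 + 13.4]·(0.606·20.16²/2) = [0.1258 + 13.4]·123.1 = 1671 Pa.
Pumping power P = QΔP = 1.322·1671 = 2210 W = 2.21 kW.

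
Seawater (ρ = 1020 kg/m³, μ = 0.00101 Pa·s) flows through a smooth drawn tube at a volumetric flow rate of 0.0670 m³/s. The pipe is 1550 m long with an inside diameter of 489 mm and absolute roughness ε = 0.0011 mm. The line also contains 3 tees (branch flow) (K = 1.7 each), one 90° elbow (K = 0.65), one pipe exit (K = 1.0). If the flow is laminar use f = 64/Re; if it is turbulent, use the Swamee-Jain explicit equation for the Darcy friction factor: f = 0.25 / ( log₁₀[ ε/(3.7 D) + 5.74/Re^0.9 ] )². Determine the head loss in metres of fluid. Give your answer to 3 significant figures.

h_f ≈ 0.372 m

Cross-sectional area A = πD²/4 = π(0.489)²/4 = 0.1878 m²; mean velocity V = Q/A = 0.067/0.1878 = 0.3568 m/s.
Reynolds number Re = ρVD/μ = 1020 · 0.3568 · 0.489 / 0.00101 = 1.762e+05.
Re > 4000 → turbulent. Relative roughness ε/D = 1.1e-06/0.489 = 2.25e-06. Swamee-Jain: f = 0.25/(log₁₀[2.25e-06/3.7 + 5.74/1.762e+05^0.9])² = 0.25/(log₁₀[6.08e-07 + 0.000109])² = 0.25/(-3.96)² = 0.01594.
Total minor-loss coefficient ΣK = 3·1.7 + 1·0.65 + 1·1 = 6.75.
ΔP = [f·L/D + ΣK]·(ρV²/2) = [0.01594·1550/0.489 + 6.75]·(1020·0.3568²/2) = [50.53 + 6.75]·64.91 = 3718 Pa.
Head loss h_f = ΔP/(ρg) = 3718/(1020·9.81) = 0.372 m.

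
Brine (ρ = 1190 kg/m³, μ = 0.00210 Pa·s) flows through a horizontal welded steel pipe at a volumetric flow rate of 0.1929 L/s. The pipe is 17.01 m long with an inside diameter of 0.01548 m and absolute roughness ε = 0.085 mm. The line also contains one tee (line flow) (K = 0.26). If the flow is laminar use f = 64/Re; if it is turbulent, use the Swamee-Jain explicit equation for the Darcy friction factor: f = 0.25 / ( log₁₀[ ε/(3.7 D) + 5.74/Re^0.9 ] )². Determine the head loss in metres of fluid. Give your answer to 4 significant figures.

h_f ≈ 2.343 m

Q = 0.1929 L/s = 0.1929/1000 = 0.0001929 m³/s.
Cross-sectional area A = πD²/4 = π(0.01548)²/4 = 0.0001882 m²; mean velocity V = Q/A = 0.0001929/0.0001882 = 1.025 m/s.
Reynolds number Re = ρVD/μ = 1190 · 1.025 · 0.01548 / 0.0021 = 8991.
Re > 4000 → turbulent. Relative roughness ε/D = 8.5e-05/0.01548 = 0.00549. Swamee-Jain: f = 0.25/(log₁₀[0.00549/3.7 + 5.74/8991^0.9])² = 0.25/(log₁₀[0.00148 + 0.00159])² = 0.25/(-2.513)² = 0.03959.
Total minor-loss coefficient ΣK = 1·0.26 = 0.26.
ΔP = [f·L/D + ΣK]·(ρV²/2) = [0.03959·17.01/0.01548 + 0.26]·(1190·1.025²/2) = [43.51 + 0.26]·625.1 = 2.736e+04 Pa.
Head loss h_f = ΔP/(ρg) = 2.736e+04/(1190·9.81) = 2.343 m.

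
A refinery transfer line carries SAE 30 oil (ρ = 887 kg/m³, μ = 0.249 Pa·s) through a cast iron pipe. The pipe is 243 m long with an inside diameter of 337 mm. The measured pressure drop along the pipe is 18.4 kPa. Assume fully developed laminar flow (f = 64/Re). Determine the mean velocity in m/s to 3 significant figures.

V ≈ 1.08 m/s

For laminar flow, f = 64/Re with Re = ρVD/μ, so Darcy-Weisbach reduces to ΔP = 32μLV/D². Solving for V: V = ΔP·D²/(32μL) = 1.84e+04·(0.337)²/(32·0.249·243) = 1.079 m/s.
Check: Re = ρVD/μ = 887·1.079·0.337/0.249 = 1296 < 2300, so the laminar assumption holds.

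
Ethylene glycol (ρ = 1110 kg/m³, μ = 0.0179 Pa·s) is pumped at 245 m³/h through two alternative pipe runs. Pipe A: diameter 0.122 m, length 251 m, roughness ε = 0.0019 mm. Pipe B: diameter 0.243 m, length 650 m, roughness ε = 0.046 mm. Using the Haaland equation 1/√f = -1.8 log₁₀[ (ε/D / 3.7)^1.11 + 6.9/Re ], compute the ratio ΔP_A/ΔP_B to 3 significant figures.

ΔP_A/ΔP_B ≈ 10.2

Pipe A: V = Q/A = 0.06806/0.01169 = 5.822 m/s; Re = 4.404e+04; ε/D = 1.56e-05; Haaland → f = 0.02135; ΔP_A = f(L/D)(ρV²/2) = 8.263e+05 Pa.
Pipe B: V = Q/A = 0.06806/0.04638 = 1.467 m/s; Re = 2.211e+04; ε/D = 0.000189; Haaland → f = 0.02545; ΔP_B = f(L/D)(ρV²/2) = 8.136e+04 Pa.
ΔP_A/ΔP_B = 8.263e+05/8.136e+04 = 10.2.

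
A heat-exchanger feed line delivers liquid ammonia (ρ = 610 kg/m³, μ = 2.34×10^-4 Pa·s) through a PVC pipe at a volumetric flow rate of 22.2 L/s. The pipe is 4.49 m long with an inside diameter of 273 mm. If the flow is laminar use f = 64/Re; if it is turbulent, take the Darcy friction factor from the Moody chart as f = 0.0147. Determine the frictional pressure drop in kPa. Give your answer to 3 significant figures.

ΔP ≈ 0.0106 kPa

Q = 22.2 L/s = 22.2/1000 = 0.0222 m³/s.
Cross-sectional area A = πD²/4 = π(0.273)²/4 = 0.05853 m²; mean velocity V = Q/A = 0.0222/0.05853 = 0.3793 m/s.
Reynolds number Re = ρVD/μ = 610 · 0.3793 · 0.273 / 0.000234 = 2.699e+05.
Re > 4000 → turbulent; use the Moody-chart value f = 0.0147.
Darcy-Weisbach: ΔP = f(L/D)(ρV²/2) = 0.0147·(4.49/0.273)·(610·0.3793²/2) = 0.0147·16.45·43.87 = 10.61 Pa.
ΔP = 10.61 Pa = 0.0106 kPa.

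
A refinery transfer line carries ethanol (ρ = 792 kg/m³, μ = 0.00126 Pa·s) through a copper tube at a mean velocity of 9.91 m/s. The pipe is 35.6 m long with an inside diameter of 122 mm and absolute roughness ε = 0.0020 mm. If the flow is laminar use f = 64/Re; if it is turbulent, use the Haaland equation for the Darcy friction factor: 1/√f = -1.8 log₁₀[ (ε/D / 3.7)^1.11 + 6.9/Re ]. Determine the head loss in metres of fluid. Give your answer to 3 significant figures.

h_f ≈ 18.1 m

Reynolds number Re = ρVD/μ = 792 · 9.91 · 0.122 / 0.00126 = 7.6e+05.
Re > 4000 → turbulent. Relative roughness ε/D = 2e-06/0.122 = 1.64e-05. Haaland: 1/√f = -1.8 log₁₀[(1.64e-05/3.7)^1.11 + 6.9/7.6e+05] = -1.8 log₁₀[1.14e-06 + 9.08e-06] = 8.983, so f = 0.01239.
Darcy-Weisbach: ΔP = f(L/D)(ρV²/2) = 0.01239·(35.6/0.122)·(792·9.91²/2) = 0.01239·291.8·3.889e+04 = 1.406e+05 Pa.
Head loss h_f = ΔP/(ρg) = 1.406e+05/(792·9.81) = 18.1 m.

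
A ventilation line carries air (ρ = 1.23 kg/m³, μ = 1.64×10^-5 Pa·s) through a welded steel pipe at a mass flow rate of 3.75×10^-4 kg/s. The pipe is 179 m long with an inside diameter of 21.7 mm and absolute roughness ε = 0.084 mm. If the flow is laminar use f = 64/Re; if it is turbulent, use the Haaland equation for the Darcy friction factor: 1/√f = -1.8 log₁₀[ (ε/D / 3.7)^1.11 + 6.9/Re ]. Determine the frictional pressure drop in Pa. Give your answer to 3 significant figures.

ΔP ≈ 164 Pa

A = πD²/4 = π(0.0217)²/4 = 0.0003698 m²; mean velocity V = ṁ/(ρA) = 0.000375/(1.23 · 0.0003698) = 0.8244 m/s.
Reynolds number Re = ρVD/μ = 1.23 · 0.8244 · 0.0217 / 1.64e-05 = 1342.
Re < 2300 → laminar flow, so f = 64/Re = 64/1342 = 0.0477 (the turbulent correlation is not needed).
Darcy-Weisbach: ΔP = f(L/D)(ρV²/2) = 0.0477·(179/0.0217)·(1.23·0.8244²/2) = 0.0477·8249·0.4179 = 164.5 Pa.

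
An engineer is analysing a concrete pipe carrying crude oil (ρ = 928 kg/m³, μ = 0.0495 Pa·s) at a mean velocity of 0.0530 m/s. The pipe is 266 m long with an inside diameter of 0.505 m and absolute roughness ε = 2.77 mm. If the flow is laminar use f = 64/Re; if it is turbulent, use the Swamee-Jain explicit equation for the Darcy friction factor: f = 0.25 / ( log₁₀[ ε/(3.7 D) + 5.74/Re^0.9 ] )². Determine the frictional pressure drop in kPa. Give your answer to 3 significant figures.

ΔP ≈ 0.0876 kPa

Reynolds number Re = ρVD/μ = 928 · 0.053 · 0.505 / 0.0495 = 501.8.
Re < 2300 → laminar flow, so f = 64/Re = 64/501.8 = 0.1275 (the turbulent correlation is not needed).
Darcy-Weisbach: ΔP = f(L/D)(ρV²/2) = 0.1275·(266/0.505)·(928·0.053²/2) = 0.1275·526.7·1.303 = 87.56 Pa.
ΔP = 87.56 Pa = 0.0876 kPa.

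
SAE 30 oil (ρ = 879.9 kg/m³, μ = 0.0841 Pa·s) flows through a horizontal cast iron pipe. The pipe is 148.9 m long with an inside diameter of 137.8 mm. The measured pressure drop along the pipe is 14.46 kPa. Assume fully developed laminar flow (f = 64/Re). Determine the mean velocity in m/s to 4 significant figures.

For laminar flow, f = 64/Re with Re = ρVD/μ, so Darcy-Weisbach reduces to ΔP = 32μLV/D². Solving for V: V = ΔP·D²/(32μL) = 1.446e+04·(0.1378)²/(32·0.0841·148.9) = 0.6852 m/s.
Check: Re = ρVD/μ = 879.9·0.6852·0.1378/0.0841 = 987.9 < 2300, so the laminar assumption holds.

V ≈ 0.6852 m/s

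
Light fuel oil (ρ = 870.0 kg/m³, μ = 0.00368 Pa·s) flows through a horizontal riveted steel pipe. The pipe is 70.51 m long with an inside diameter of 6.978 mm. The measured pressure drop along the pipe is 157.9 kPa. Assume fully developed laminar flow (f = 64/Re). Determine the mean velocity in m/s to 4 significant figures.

V ≈ 0.9260 m/s

For laminar flow, f = 64/Re with Re = ρVD/μ, so Darcy-Weisbach reduces to ΔP = 32μLV/D². Solving for V: V = ΔP·D²/(32μL) = 1.579e+05·(0.006978)²/(32·0.00368·70.51) = 0.926 m/s.
Check: Re = ρVD/μ = 870·0.926·0.006978/0.00368 = 1528 < 2300, so the laminar assumption holds.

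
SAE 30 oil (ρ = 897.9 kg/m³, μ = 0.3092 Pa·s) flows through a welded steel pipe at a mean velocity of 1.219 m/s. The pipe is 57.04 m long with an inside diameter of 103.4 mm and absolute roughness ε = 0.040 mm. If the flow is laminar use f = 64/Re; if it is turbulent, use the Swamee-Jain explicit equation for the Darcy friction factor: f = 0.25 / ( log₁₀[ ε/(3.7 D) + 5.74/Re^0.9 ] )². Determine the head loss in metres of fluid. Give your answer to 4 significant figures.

h_f ≈ 7.305 m

Reynolds number Re = ρVD/μ = 897.9 · 1.219 · 0.1034 / 0.309 = 366.
Re < 2300 → laminar flow, so f = 64/Re = 64/366 = 0.1749 (the turbulent correlation is not needed).
Darcy-Weisbach: ΔP = f(L/D)(ρV²/2) = 0.1749·(57.04/0.1034)·(897.9·1.219²/2) = 0.1749·551.6·667.1 = 6.435e+04 Pa.
Head loss h_f = ΔP/(ρg) = 6.435e+04/(897.9·9.81) = 7.305 m.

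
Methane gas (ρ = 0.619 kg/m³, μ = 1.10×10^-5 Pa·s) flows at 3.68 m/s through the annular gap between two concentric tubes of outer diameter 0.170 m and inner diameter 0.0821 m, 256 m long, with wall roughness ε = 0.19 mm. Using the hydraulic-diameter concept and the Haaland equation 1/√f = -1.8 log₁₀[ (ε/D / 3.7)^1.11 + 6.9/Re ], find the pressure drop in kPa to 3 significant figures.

Hydraulic diameter D_h = 4A/P = D_o - D_i = 0.17 - 0.0821 = 0.0879 m.
Re = ρVD_h/μ = 0.619·3.68·0.0879/1.1e-05 = 1.82e+04.
ε/D_h = 0.00019/0.0879 = 0.00216; Haaland gives 1/√f = -1.8 log₁₀[0.000258+0.000379] = 5.753, so f = 0.03021.
ΔP = f(L/D_h)(ρV²/2) = 0.03021·256/0.0879·4.191 = 368.8 Pa.
ΔP = 0.369 kPa.

ΔP ≈ 0.369 kPa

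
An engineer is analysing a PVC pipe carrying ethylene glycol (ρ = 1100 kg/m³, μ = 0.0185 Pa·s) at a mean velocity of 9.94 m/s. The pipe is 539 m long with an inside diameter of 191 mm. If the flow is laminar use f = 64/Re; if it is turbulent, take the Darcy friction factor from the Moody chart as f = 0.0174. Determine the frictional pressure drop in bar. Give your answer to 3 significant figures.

ΔP ≈ 26.7 bar

Reynolds number Re = ρVD/μ = 1100 · 9.94 · 0.191 / 0.0185 = 1.129e+05.
Re > 4000 → turbulent; use the Moody-chart value f = 0.0174.
Darcy-Weisbach: ΔP = f(L/D)(ρV²/2) = 0.0174·(539/0.191)·(1100·9.94²/2) = 0.0174·2822·5.434e+04 = 2.668e+06 Pa.
ΔP = 2.668e+06 Pa = 26.7 bar.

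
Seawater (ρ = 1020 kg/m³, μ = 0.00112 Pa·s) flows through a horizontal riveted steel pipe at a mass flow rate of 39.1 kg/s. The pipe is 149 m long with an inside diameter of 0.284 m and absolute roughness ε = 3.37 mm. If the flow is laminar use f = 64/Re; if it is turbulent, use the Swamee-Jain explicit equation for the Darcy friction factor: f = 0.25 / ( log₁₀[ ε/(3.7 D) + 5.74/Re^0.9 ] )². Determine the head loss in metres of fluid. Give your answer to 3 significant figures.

A = πD²/4 = π(0.284)²/4 = 0.06335 m²; mean velocity V = ṁ/(ρA) = 39.1/(1020 · 0.06335) = 0.6051 m/s.
Reynolds number Re = ρVD/μ = 1020 · 0.6051 · 0.284 / 0.00112 = 1.565e+05.
Re > 4000 → turbulent. Relative roughness ε/D = 0.00337/0.284 = 0.0119. Swamee-Jain: f = 0.25/(log₁₀[0.0119/3.7 + 5.74/1.565e+05^0.9])² = 0.25/(log₁₀[0.00321 + 0.000121])² = 0.25/(-2.478)² = 0.04072.
Darcy-Weisbach: ΔP = f(L/D)(ρV²/2) = 0.04072·(149/0.284)·(1020·0.6051²/2) = 0.04072·524.6·186.8 = 3990 Pa.
Head loss h_f = ΔP/(ρg) = 3990/(1020·9.81) = 0.399 m.

h_f ≈ 0.399 m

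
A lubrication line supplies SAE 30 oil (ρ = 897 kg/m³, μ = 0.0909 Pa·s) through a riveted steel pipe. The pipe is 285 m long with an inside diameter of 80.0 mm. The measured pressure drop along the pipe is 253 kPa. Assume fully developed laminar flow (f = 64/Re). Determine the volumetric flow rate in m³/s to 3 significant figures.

Q ≈ 0.00982 m³/s

For laminar flow, f = 64/Re with Re = ρVD/μ, so Darcy-Weisbach reduces to ΔP = 32μLV/D². Solving for V: V = ΔP·D²/(32μL) = 2.53e+05·(0.08)²/(32·0.0909·285) = 1.953 m/s.
Check: Re = ρVD/μ = 897·1.953·0.08/0.0909 = 1542 < 2300, so the laminar assumption holds.
Q = V·A = 1.953·(π/4·0.08²) = 0.009818 m³/s = 0.00982 m³/s.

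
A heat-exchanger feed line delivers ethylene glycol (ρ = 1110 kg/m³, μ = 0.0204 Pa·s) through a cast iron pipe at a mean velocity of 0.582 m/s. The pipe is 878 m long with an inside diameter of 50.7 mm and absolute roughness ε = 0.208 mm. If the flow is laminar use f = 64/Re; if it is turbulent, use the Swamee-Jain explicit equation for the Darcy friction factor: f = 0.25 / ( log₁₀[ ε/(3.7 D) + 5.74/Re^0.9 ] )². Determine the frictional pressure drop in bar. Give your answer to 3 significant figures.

Reynolds number Re = ρVD/μ = 1110 · 0.582 · 0.0507 / 0.0204 = 1606.
Re < 2300 → laminar flow, so f = 64/Re = 64/1606 = 0.03986 (the turbulent correlation is not needed).
Darcy-Weisbach: ΔP = f(L/D)(ρV²/2) = 0.03986·(878/0.0507)·(1110·0.582²/2) = 0.03986·1.732e+04·188 = 1.298e+05 Pa.
ΔP = 1.298e+05 Pa = 1.30 bar.

ΔP ≈ 1.30 bar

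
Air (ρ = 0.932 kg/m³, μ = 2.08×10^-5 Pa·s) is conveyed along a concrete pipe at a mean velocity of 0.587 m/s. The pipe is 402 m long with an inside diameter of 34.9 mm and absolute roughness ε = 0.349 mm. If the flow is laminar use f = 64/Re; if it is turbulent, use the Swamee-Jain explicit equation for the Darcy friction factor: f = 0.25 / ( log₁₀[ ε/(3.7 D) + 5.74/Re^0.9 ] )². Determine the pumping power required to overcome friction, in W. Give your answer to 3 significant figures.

Reynolds number Re = ρVD/μ = 0.932 · 0.587 · 0.0349 / 2.08e-05 = 917.9.
Re < 2300 → laminar flow, so f = 64/Re = 64/917.9 = 0.06972 (the turbulent correlation is not needed).
Darcy-Weisbach: ΔP = f(L/D)(ρV²/2) = 0.06972·(402/0.0349)·(0.932·0.587²/2) = 0.06972·1.152e+04·0.1606 = 129 Pa.
Q = V·A = 0.587·0.0009566 = 0.0005615 m³/s.
Pumping power P = QΔP = 0.0005615·129 = 0.07241 W = 0.0724 W.

P ≈ 0.0724 W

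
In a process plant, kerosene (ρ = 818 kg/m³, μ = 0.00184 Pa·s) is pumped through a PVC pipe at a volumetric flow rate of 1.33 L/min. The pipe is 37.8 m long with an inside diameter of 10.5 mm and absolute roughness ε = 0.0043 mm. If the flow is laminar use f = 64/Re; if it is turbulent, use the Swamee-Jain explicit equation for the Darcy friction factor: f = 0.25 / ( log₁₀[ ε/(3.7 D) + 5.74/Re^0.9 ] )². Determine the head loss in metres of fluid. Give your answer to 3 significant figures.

h_f ≈ 0.644 m

Q = 1.33 L/min = 1.33/60000 = 2.217e-05 m³/s.
Cross-sectional area A = πD²/4 = π(0.0105)²/4 = 8.659e-05 m²; mean velocity V = Q/A = 2.217e-05/8.659e-05 = 0.256 m/s.
Reynolds number Re = ρVD/μ = 818 · 0.256 · 0.0105 / 0.00184 = 1195.
Re < 2300 → laminar flow, so f = 64/Re = 64/1195 = 0.05356 (the turbulent correlation is not needed).
Darcy-Weisbach: ΔP = f(L/D)(ρV²/2) = 0.05356·(37.8/0.0105)·(818·0.256²/2) = 0.05356·3600·26.8 = 5168 Pa.
Head loss h_f = ΔP/(ρg) = 5168/(818·9.81) = 0.644 m.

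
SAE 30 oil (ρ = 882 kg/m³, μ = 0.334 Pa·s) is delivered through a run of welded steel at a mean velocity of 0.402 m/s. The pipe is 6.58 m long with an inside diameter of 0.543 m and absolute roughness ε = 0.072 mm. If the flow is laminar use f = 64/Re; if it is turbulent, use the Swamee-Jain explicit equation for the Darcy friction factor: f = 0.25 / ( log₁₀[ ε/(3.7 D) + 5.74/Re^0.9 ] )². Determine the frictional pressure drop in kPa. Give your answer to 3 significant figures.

ΔP ≈ 0.0959 kPa

Reynolds number Re = ρVD/μ = 882 · 0.402 · 0.543 / 0.334 = 576.4.
Re < 2300 → laminar flow, so f = 64/Re = 64/576.4 = 0.111 (the turbulent correlation is not needed).
Darcy-Weisbach: ΔP = f(L/D)(ρV²/2) = 0.111·(6.58/0.543)·(882·0.402²/2) = 0.111·12.12·71.27 = 95.88 Pa.
ΔP = 95.88 Pa = 0.0959 kPa.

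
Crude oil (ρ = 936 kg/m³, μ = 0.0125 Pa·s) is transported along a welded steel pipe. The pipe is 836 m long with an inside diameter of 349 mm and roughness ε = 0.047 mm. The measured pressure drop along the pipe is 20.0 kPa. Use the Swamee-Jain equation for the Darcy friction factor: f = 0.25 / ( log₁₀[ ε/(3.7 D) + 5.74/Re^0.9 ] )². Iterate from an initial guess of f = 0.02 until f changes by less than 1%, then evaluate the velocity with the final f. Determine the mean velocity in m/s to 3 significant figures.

V ≈ 0.835 m/s

Rearranging Darcy-Weisbach: V = √(2·ΔP·D/(f·L·ρ)). With ε/D = 4.7e-05/0.349 = 0.000135, iterate starting from f = 0.02:
  f = 0.02 → V = √(2·2e+04·0.349/(0.02·836·936)) = 0.9445 m/s; Re = ρVD/μ = 2.468e+04; f → 0.02488
  f = 0.02488 → V = 0.8469 m/s; Re = 2.213e+04; f → 0.02552
  f = 0.02552 → V = 0.8361 m/s; Re = 2.185e+04; f → 0.0256
Converged (Δf/f < 1%). With the final f = 0.0256: V = √(2·2e+04·0.349/(0.0256·836·936)) = 0.8348 m/s.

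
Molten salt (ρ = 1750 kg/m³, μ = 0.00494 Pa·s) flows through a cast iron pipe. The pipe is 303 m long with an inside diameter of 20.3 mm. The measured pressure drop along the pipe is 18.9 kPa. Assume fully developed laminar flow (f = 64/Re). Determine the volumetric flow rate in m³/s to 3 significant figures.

Q ≈ 5.26×10^-5 m³/s

For laminar flow, f = 64/Re with Re = ρVD/μ, so Darcy-Weisbach reduces to ΔP = 32μLV/D². Solving for V: V = ΔP·D²/(32μL) = 1.89e+04·(0.0203)²/(32·0.00494·303) = 0.1626 m/s.
Check: Re = ρVD/μ = 1750·0.1626·0.0203/0.00494 = 1169 < 2300, so the laminar assumption holds.
Q = V·A = 0.1626·(π/4·0.0203²) = 5.263e-05 m³/s = 5.26×10^-5 m³/s.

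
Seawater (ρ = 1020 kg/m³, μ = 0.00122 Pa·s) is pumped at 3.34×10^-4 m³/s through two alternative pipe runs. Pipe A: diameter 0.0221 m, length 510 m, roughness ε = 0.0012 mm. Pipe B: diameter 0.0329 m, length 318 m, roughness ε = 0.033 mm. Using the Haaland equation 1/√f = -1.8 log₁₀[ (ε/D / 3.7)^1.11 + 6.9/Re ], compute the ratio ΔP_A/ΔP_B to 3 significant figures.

Pipe A: V = Q/A = 0.000334/0.0003836 = 0.8707 m/s; Re = 1.609e+04; ε/D = 5.43e-05; Haaland → f = 0.02728; ΔP_A = f(L/D)(ρV²/2) = 2.435e+05 Pa.
Pipe B: V = Q/A = 0.000334/0.0008501 = 0.3929 m/s; Re = 1.081e+04; ε/D = 0.001; Haaland → f = 0.03159; ΔP_B = f(L/D)(ρV²/2) = 2.403e+04 Pa.
ΔP_A/ΔP_B = 2.435e+05/2.403e+04 = 10.1.

ΔP_A/ΔP_B ≈ 10.1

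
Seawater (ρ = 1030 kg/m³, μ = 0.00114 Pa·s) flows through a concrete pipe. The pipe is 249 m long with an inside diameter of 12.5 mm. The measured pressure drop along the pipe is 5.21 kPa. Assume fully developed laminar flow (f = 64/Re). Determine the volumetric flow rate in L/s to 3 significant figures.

Q ≈ 0.0110 L/s

For laminar flow, f = 64/Re with Re = ρVD/μ, so Darcy-Weisbach reduces to ΔP = 32μLV/D². Solving for V: V = ΔP·D²/(32μL) = 5210·(0.0125)²/(32·0.00114·249) = 0.08962 m/s.
Check: Re = ρVD/μ = 1030·0.08962·0.0125/0.00114 = 1012 < 2300, so the laminar assumption holds.
Q = V·A = 0.08962·(π/4·0.0125²) = 1.1e-05 m³/s = 0.0110 L/s.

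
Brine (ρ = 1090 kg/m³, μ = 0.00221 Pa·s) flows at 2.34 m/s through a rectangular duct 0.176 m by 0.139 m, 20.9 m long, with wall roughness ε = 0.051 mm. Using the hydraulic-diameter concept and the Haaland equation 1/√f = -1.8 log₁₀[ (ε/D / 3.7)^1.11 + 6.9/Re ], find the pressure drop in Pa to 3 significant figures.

Hydraulic diameter D_h = 4A/P = 4·(0.176·0.139)/(2·(0.176+0.139)) = 0.09786/0.63 = 0.1553 m.
Re = ρVD_h/μ = 1090·2.34·0.1553/0.00221 = 1.793e+05.
ε/D_h = 5.1e-05/0.1553 = 0.000328; Haaland gives 1/√f = -1.8 log₁₀[3.18e-05+3.85e-05] = 7.476, so f = 0.01789.
ΔP = f(L/D_h)(ρV²/2) = 0.01789·20.9/0.1553·2984 = 7185 Pa.

ΔP ≈ 7190 Pa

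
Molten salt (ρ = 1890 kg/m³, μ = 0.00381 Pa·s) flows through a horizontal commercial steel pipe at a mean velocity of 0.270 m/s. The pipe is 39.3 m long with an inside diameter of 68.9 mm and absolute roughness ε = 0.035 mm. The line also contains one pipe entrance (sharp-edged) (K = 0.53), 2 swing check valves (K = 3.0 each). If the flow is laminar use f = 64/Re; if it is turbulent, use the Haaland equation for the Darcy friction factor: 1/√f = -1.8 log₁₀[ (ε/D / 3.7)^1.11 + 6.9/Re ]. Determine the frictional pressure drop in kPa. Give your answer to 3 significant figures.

ΔP ≈ 1.71 kPa

Reynolds number Re = ρVD/μ = 1890 · 0.27 · 0.0689 / 0.00381 = 9228.
Re > 4000 → turbulent. Relative roughness ε/D = 3.5e-05/0.0689 = 0.000508. Haaland: 1/√f = -1.8 log₁₀[(0.000508/3.7)^1.11 + 6.9/9228] = -1.8 log₁₀[5.16e-05 + 0.000748] = 5.575, so f = 0.03217.
Total minor-loss coefficient ΣK = 1·0.53 + 2·3 = 6.53.
ΔP = [f·L/D + ΣK]·(ρV²/2) = [0.03217·39.3/0.0689 + 6.53]·(1890·0.27²/2) = [18.35 + 6.53]·68.89 = 1714 Pa.
ΔP = 1714 Pa = 1.71 kPa.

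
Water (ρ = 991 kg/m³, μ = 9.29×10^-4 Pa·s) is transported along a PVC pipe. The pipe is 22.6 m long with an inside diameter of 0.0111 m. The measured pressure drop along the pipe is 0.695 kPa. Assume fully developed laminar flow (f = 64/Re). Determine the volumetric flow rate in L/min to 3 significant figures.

Q ≈ 0.740 L/min

For laminar flow, f = 64/Re with Re = ρVD/μ, so Darcy-Weisbach reduces to ΔP = 32μLV/D². Solving for V: V = ΔP·D²/(32μL) = 695·(0.0111)²/(32·0.000929·22.6) = 0.1275 m/s.
Check: Re = ρVD/μ = 991·0.1275·0.0111/0.000929 = 1509 < 2300, so the laminar assumption holds.
Q = V·A = 0.1275·(π/4·0.0111²) = 1.233e-05 m³/s = 0.740 L/min.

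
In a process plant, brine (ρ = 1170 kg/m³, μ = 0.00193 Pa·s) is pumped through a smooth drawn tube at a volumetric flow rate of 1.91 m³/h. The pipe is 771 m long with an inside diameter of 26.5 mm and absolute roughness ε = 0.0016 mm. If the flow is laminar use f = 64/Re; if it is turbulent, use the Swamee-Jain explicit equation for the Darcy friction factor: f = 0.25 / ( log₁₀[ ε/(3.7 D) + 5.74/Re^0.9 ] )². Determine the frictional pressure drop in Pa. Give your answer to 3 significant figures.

ΔP ≈ 436000 Pa

Q = 1.91 m³/h = 1.91/3600 = 0.0005306 m³/s.
Cross-sectional area A = πD²/4 = π(0.0265)²/4 = 0.0005515 m²; mean velocity V = Q/A = 0.0005306/0.0005515 = 0.9619 m/s.
Reynolds number Re = ρVD/μ = 1170 · 0.9619 · 0.0265 / 0.00193 = 1.545e+04.
Re > 4000 → turbulent. Relative roughness ε/D = 1.6e-06/0.0265 = 6.04e-05. Swamee-Jain: f = 0.25/(log₁₀[6.04e-05/3.7 + 5.74/1.545e+04^0.9])² = 0.25/(log₁₀[1.63e-05 + 0.000975])² = 0.25/(-3.004)² = 0.0277.
Darcy-Weisbach: ΔP = f(L/D)(ρV²/2) = 0.0277·(771/0.0265)·(1170·0.9619²/2) = 0.0277·2.909e+04·541.3 = 4.363e+05 Pa.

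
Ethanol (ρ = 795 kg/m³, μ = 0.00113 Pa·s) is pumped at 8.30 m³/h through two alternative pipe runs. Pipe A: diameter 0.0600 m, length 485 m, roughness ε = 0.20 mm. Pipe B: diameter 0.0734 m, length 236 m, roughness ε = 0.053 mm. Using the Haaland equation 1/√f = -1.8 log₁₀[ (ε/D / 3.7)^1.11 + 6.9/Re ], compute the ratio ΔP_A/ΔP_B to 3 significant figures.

Pipe A: V = Q/A = 0.002306/0.002827 = 0.8154 m/s; Re = 3.442e+04; ε/D = 0.00333; Haaland → f = 0.02996; ΔP_A = f(L/D)(ρV²/2) = 6.401e+04 Pa.
Pipe B: V = Q/A = 0.002306/0.004231 = 0.5449 m/s; Re = 2.814e+04; ε/D = 0.000722; Haaland → f = 0.0253; ΔP_B = f(L/D)(ρV²/2) = 9599 Pa.
ΔP_A/ΔP_B = 6.401e+04/9599 = 6.67.

ΔP_A/ΔP_B ≈ 6.67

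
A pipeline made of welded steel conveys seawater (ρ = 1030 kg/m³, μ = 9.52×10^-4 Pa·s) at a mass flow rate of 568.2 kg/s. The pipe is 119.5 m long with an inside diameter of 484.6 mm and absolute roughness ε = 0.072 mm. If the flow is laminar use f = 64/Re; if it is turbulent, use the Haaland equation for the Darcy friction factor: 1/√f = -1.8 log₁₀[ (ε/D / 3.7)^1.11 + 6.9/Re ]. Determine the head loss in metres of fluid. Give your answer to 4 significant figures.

h_f ≈ 1.535 m

A = πD²/4 = π(0.4846)²/4 = 0.1844 m²; mean velocity V = ṁ/(ρA) = 568.2/(1030 · 0.1844) = 2.991 m/s.
Reynolds number Re = ρVD/μ = 1030 · 2.991 · 0.4846 / 0.000952 = 1.568e+06.
Re > 4000 → turbulent. Relative roughness ε/D = 7.2e-05/0.4846 = 0.000149. Haaland: 1/√f = -1.8 log₁₀[(0.000149/3.7)^1.11 + 6.9/1.568e+06] = -1.8 log₁₀[1.32e-05 + 4.4e-06] = 8.559, so f = 0.01365.
Darcy-Weisbach: ΔP = f(L/D)(ρV²/2) = 0.01365·(119.5/0.4846)·(1030·2.991²/2) = 0.01365·246.6·4607 = 1.551e+04 Pa.
Head loss h_f = ΔP/(ρg) = 1.551e+04/(1030·9.81) = 1.535 m.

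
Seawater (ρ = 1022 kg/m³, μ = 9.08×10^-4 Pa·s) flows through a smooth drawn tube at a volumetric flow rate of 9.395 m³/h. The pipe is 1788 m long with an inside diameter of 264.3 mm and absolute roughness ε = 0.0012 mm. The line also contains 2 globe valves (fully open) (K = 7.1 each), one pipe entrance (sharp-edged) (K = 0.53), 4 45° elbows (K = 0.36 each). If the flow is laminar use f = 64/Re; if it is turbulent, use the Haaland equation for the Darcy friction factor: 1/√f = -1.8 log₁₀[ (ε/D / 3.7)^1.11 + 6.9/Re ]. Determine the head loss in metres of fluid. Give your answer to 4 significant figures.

Q = 9.395 m³/h = 9.395/3600 = 0.00261 m³/s.
Cross-sectional area A = πD²/4 = π(0.2643)²/4 = 0.05486 m²; mean velocity V = Q/A = 0.00261/0.05486 = 0.04757 m/s.
Reynolds number Re = ρVD/μ = 1022 · 0.04757 · 0.2643 / 0.000908 = 1.415e+04.
Re > 4000 → turbulent. Relative roughness ε/D = 1.2e-06/0.2643 = 4.54e-06. Haaland: 1/√f = -1.8 log₁₀[(4.54e-06/3.7)^1.11 + 6.9/1.415e+04] = -1.8 log₁₀[2.75e-07 + 0.000488] = 5.961, so f = 0.02814.
Total minor-loss coefficient ΣK = 2·7.1 + 1·0.53 + 4·0.36 = 16.2.
ΔP = [f·L/D + ΣK]·(ρV²/2) = [0.02814·1788/0.2643 + 16.2]·(1022·0.04757²/2) = [190.4 + 16.2]·1.156 = 238.8 Pa.
Head loss h_f = ΔP/(ρg) = 238.8/(1022·9.81) = 0.02382 m.

h_f ≈ 0.02382 m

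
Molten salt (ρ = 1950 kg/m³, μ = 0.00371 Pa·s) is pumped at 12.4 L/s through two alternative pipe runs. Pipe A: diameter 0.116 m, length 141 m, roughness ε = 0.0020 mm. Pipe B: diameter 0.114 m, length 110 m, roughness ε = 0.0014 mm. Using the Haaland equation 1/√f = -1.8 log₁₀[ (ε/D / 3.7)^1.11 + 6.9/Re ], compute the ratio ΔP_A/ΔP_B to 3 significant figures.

Pipe A: V = Q/A = 0.0124/0.01057 = 1.173 m/s; Re = 7.154e+04; ε/D = 1.72e-05; Haaland → f = 0.01919; ΔP_A = f(L/D)(ρV²/2) = 3.131e+04 Pa.
Pipe B: V = Q/A = 0.0124/0.01021 = 1.215 m/s; Re = 7.279e+04; ε/D = 1.23e-05; Haaland → f = 0.0191; ΔP_B = f(L/D)(ρV²/2) = 2.653e+04 Pa.
ΔP_A/ΔP_B = 3.131e+04/2.653e+04 = 1.18.

ΔP_A/ΔP_B ≈ 1.18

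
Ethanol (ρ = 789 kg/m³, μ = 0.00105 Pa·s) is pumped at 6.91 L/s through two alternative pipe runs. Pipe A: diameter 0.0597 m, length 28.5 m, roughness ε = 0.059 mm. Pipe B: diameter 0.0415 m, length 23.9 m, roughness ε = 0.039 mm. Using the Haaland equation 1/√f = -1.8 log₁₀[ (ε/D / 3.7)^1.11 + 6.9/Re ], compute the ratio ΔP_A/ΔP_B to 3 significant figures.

ΔP_A/ΔP_B ≈ 0.201

Pipe A: V = Q/A = 0.00691/0.002799 = 2.469 m/s; Re = 1.107e+05; ε/D = 0.000988; Haaland → f = 0.02173; ΔP_A = f(L/D)(ρV²/2) = 2.494e+04 Pa.
Pipe B: V = Q/A = 0.00691/0.001353 = 5.108 m/s; Re = 1.593e+05; ε/D = 0.00094; Haaland → f = 0.02096; ΔP_B = f(L/D)(ρV²/2) = 1.243e+05 Pa.
ΔP_A/ΔP_B = 2.494e+04/1.243e+05 = 0.201.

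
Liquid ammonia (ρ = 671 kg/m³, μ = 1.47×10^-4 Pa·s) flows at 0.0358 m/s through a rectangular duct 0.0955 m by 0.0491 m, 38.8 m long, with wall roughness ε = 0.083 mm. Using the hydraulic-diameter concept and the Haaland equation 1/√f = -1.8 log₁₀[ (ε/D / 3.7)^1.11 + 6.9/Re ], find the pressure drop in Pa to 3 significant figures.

Hydraulic diameter D_h = 4A/P = 4·(0.0955·0.0491)/(2·(0.0955+0.0491)) = 0.01876/0.2892 = 0.06486 m.
Re = ρVD_h/μ = 671·0.0358·0.06486/0.000147 = 1.06e+04.
ε/D_h = 8.3e-05/0.06486 = 0.00128; Haaland gives 1/√f = -1.8 log₁₀[0.000144+0.000651] = 5.579, so f = 0.03212.
ΔP = f(L/D_h)(ρV²/2) = 0.03212·38.8/0.06486·0.43 = 8.264 Pa.

ΔP ≈ 8.26 Pa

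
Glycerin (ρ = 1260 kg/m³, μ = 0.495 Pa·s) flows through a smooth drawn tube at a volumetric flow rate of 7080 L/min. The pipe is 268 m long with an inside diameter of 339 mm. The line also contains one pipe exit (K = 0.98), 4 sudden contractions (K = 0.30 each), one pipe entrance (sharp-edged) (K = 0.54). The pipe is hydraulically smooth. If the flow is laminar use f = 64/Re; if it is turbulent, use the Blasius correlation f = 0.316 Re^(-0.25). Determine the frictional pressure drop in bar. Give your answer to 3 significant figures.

ΔP ≈ 0.512 bar

Q = 7080 L/min = 7080/60000 = 0.118 m³/s.
Cross-sectional area A = πD²/4 = π(0.339)²/4 = 0.09026 m²; mean velocity V = Q/A = 0.118/0.09026 = 1.307 m/s.
Reynolds number Re = ρVD/μ = 1260 · 1.307 · 0.339 / 0.495 = 1128.
Re < 2300 → laminar flow, so f = 64/Re = 64/1128 = 0.05673 (the turbulent correlation is not needed).
Total minor-loss coefficient ΣK = 1·0.98 + 4·0.3 + 1·0.54 = 2.72.
ΔP = [f·L/D + ΣK]·(ρV²/2) = [0.05673·268/0.339 + 2.72]·(1260·1.307²/2) = [44.85 + 2.72]·1077 = 5.122e+04 Pa.
ΔP = 5.122e+04 Pa = 0.512 bar.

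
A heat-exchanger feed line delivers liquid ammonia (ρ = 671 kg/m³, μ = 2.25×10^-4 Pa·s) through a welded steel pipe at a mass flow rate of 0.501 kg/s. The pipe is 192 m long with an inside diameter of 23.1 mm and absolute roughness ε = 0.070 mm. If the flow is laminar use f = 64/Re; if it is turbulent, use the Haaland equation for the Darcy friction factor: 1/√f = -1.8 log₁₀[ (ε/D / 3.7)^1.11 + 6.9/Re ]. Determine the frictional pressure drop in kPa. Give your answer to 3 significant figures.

ΔP ≈ 241 kPa

A = πD²/4 = π(0.0231)²/4 = 0.0004191 m²; mean velocity V = ṁ/(ρA) = 0.501/(671 · 0.0004191) = 1.782 m/s.
Reynolds number Re = ρVD/μ = 671 · 1.782 · 0.0231 / 0.000225 = 1.227e+05.
Re > 4000 → turbulent. Relative roughness ε/D = 7e-05/0.0231 = 0.00303. Haaland: 1/√f = -1.8 log₁₀[(0.00303/3.7)^1.11 + 6.9/1.227e+05] = -1.8 log₁₀[0.000375 + 5.62e-05] = 6.058, so f = 0.02725.
Darcy-Weisbach: ΔP = f(L/D)(ρV²/2) = 0.02725·(192/0.0231)·(671·1.782²/2) = 0.02725·8312·1065 = 2.412e+05 Pa.
ΔP = 2.412e+05 Pa = 241 kPa.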